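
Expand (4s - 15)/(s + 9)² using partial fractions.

(4s - 15) = α(s + 9) + β. At s = -9: β = 4·(-9) - 15 = -51. Coeff of s: α = 4
Result: 4/(s + 9) - 51/(s + 9)²


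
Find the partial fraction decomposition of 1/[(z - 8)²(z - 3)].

Cover-up at z=3: γ = 1/(3 - 8)² = 1/25. Cover-up at z=8: β = 1/(8 - 3) = 1/5. Comparing z² coeff: α = -γ = -1/25
Result: (-1/25)/(z - 8) + (1/5)/(z - 8)² + (1/25)/(z - 3)


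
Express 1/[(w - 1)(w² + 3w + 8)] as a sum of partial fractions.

Cover-up at w = 1: α = 1/(1² + 3·1 + 8) = 1/12. Then β = -α = -1/12, γ = -α·(3 + 1) = -1/3
Result: (1/12)/(w - 1) - ((1/12)w + 1/3)/(w² + 3w + 8)


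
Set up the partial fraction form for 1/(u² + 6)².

Repeated quadratic factor: (Au + B)/(u² + 6) + (Cu + D)/(u² + 6)²


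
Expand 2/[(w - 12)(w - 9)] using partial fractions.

2/(w - 12)(w - 9) = P/(w - 12) + Q/(w - 9). P = 2/(12 - 9) = 2/3, Q = 2/(9 - 12) = -2/3
Result: (2/3)/(w - 12) - (2/3)/(w - 9)


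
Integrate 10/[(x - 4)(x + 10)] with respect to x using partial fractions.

Decompose: 10/[(x - 4)(x + 10)] = (5/7)/(x - 4) - (5/7)/(x + 10). Integrate each term: (5/7) ln|(x - 4)| - (5/7) ln|(x + 10)| + C


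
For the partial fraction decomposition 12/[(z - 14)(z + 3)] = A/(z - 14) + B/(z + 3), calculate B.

Cover-up at z = -3: B = 12/(-3 - 14) = -12/17


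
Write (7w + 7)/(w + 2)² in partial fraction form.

(7w + 7) = α(w + 2) + β. At w = -2: β = 7·(-2) + 7 = -7. Coeff of w: α = 7
Result: 7/(w + 2) - 7/(w + 2)²


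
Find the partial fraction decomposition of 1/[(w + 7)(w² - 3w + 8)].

Cover-up at w = -7: P = 1/((-7)² - 3·(-7) + 8) = 1/78. Then Q = -P = -1/78, R = -P·(-3 - 7) = 5/39
Result: (1/78)/(w + 7) - ((1/78)w - 5/39)/(w² - 3w + 8)


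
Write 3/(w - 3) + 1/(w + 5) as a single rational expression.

Common denominator (w - 3)(w + 5). Numerator: 3(w + 5) + 1(w - 3) = (3w + 15) + (w - 3) = 4w + 12
Result: (4w + 12)/[(w - 3)(w + 5)]


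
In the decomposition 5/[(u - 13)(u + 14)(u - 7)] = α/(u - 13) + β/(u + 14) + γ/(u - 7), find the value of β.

Cover-up at u = -14: β = 5/[(-14 - 13)(-14 - 7)] = 5/[(-27)(-21)] = 5/567


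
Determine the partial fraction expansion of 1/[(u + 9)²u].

Cover-up at u=0: γ = 1/(0 + 9)² = 1/81. Cover-up at u=-9: β = 1/(-9 - 0) = -1/9. Comparing u² coeff: α = -γ = -1/81
Result: (-1/81)/(u + 9) - (1/9)/(u + 9)² + (1/81)/u


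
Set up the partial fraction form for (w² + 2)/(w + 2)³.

Repeated linear factor (power 3): A/(w + 2) + B/(w + 2)² + C/(w + 2)³


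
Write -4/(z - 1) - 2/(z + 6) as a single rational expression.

Common denominator (z - 1)(z + 6). Numerator: -4(z + 6) - 2(z - 1) = (-4z - 24) - (2z - 2) = -6z - 22
Result: (-6z - 22)/[(z - 1)(z + 6)]


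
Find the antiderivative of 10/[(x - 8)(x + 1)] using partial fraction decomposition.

Decompose: 10/[(x - 8)(x + 1)] = (10/9)/(x - 8) - (10/9)/(x + 1). Integrate each term: (10/9) ln|(x - 8)| - (10/9) ln|(x + 1)| + C


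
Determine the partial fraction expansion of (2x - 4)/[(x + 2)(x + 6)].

At x=-2: P = (2·(-2) - 4)/(-2 + 6) = -2. At x=-6: Q = (2·(-6) - 4)/(-6 + 2) = 4
Result: -2/(x + 2) + 4/(x + 6)


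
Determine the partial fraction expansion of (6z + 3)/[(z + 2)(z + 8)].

At z=-2: α = (6·(-2) + 3)/(-2 + 8) = -3/2. At z=-8: β = (6·(-8) + 3)/(-8 + 2) = 15/2
Result: (-3/2)/(z + 2) + (15/2)/(z + 8)


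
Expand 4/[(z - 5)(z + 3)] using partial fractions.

4/(z - 5)(z + 3) = α/(z - 5) + β/(z + 3). α = 4/(5 + 3) = 1/2, β = 4/(-3 - 5) = -1/2
Result: (1/2)/(z - 5) - (1/2)/(z + 3)


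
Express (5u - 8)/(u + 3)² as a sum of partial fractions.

(5u - 8) = P(u + 3) + Q. At u = -3: Q = 5·(-3) - 8 = -23. Coeff of u: P = 5
Result: 5/(u + 3) - 23/(u + 3)²


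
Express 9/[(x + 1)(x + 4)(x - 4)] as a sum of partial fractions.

Using cover-up method: α = -3/5, β = 3/8, γ = 9/40
Result: (-3/5)/(x + 1) + (3/8)/(x + 4) + (9/40)/(x - 4)


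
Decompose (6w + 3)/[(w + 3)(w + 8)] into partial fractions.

At w=-3: A = (6·(-3) + 3)/(-3 + 8) = -3. At w=-8: B = (6·(-8) + 3)/(-8 + 3) = 9
Result: -3/(w + 3) + 9/(w + 8)


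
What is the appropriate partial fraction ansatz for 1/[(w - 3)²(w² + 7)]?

Repeated linear + quadratic: α/(w - 3) + β/(w - 3)² + (γw + δ)/(w² + 7)


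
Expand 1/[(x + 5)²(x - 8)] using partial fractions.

Cover-up at x=8: R = 1/(8 + 5)² = 1/169. Cover-up at x=-5: Q = 1/(-5 - 8) = -1/13. Comparing x² coeff: P = -R = -1/169
Result: (-1/169)/(x + 5) - (1/13)/(x + 5)² + (1/169)/(x - 8)


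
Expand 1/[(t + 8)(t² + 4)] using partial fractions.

Cover-up at t = -8: α = 1/((-8)² + 4) = 1/68. Then β = -α = -1/68, γ = -α·(0 - 8) = 2/17
Result: (1/68)/(t + 8) - ((1/68)t - 2/17)/(t² + 4)


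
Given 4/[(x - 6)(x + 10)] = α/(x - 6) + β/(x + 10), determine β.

Cover-up at x = -10: β = 4/(-10 - 6) = -4/16 = -1/4


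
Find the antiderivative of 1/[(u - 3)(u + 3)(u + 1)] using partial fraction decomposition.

Cover-up: A = 1/24, B = 1/12, C = -1/8. Decomposition: (1/24)/(u - 3) + (1/12)/(u + 3) - (1/8)/(u + 1). Integrate each term: (1/24) ln|(u - 3)| + (1/12) ln|(u + 3)| - (1/8) ln|(u + 1)| + C


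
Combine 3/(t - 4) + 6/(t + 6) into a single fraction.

Common denominator (t - 4)(t + 6). Numerator: 3(t + 6) + 6(t - 4) = (3t + 18) + (6t - 24) = 9t - 6
Result: (9t - 6)/[(t - 4)(t + 6)]


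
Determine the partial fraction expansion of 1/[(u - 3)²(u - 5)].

Cover-up at u=5: C = 1/(5 - 3)² = 1/4. Cover-up at u=3: B = 1/(3 - 5) = -1/2. Comparing u² coeff: A = -C = -1/4
Result: (-1/4)/(u - 3) - (1/2)/(u - 3)² + (1/4)/(u - 5)


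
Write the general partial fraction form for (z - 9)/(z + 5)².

Repeated linear factor: P/(z + 5) + Q/(z + 5)²


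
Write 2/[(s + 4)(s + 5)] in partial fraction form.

2/(s + 4)(s + 5) = P/(s + 4) + Q/(s + 5). P = 2/(-4 + 5) = 2, Q = 2/(-5 + 4) = -2
Result: 2/(s + 4) - 2/(s + 5)


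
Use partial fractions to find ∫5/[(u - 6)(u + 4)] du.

Decompose: 5/[(u - 6)(u + 4)] = (1/2)/(u - 6) - (1/2)/(u + 4). Integrate each term: (1/2) ln|(u - 6)| - (1/2) ln|(u + 4)| + C


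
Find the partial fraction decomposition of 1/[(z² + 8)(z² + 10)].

Coefficient matching gives α = γ = 0, β = 1/(10-8) = 1/2, δ = -β = -1/2
Result: (1/2)/(z² + 8) - (1/2)/(z² + 10)


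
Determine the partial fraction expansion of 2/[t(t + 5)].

2/t(t + 5) = α/t + β/(t + 5). α = 2/(0 + 5) = 2/5, β = 2/(-5 - 0) = -2/5
Result: (2/5)/t - (2/5)/(t + 5)


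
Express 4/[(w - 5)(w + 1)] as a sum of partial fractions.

4/(w - 5)(w + 1) = A/(w - 5) + B/(w + 1). A = 4/(5 + 1) = 2/3, B = 4/(-1 - 5) = -2/3
Result: (2/3)/(w - 5) - (2/3)/(w + 1)


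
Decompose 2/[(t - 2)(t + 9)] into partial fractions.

2/(t - 2)(t + 9) = A/(t - 2) + B/(t + 9). A = 2/(2 + 9) = 2/11, B = 2/(-9 - 2) = -2/11
Result: (2/11)/(t - 2) - (2/11)/(t + 9)


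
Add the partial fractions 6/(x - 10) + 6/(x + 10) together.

Common denominator (x - 10)(x + 10). Numerator: 6(x + 10) + 6(x - 10) = (6x + 60) + (6x - 60) = 12x
Result: (12x)/[(x - 10)(x + 10)]


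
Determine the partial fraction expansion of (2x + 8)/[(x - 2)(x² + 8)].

At x=2: P = (2·2 + 8)/(2² + 8) = 1. Q = -P = -1, R = 2 - 2·P = 0
Result: 1/(x - 2) - (x)/(x² + 8)


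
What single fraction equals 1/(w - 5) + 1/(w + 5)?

Common denominator (w - 5)(w + 5). Numerator: 1(w + 5) + 1(w - 5) = (w + 5) + (w - 5) = 2w
Result: (2w)/[(w - 5)(w + 5)]


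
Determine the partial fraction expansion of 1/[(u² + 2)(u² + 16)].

Coefficient matching gives α = γ = 0, β = 1/(16-2) = 1/14, δ = -β = -1/14
Result: (1/14)/(u² + 2) - (1/14)/(u² + 16)


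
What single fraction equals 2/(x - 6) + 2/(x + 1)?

Common denominator (x - 6)(x + 1). Numerator: 2(x + 1) + 2(x - 6) = (2x + 2) + (2x - 12) = 4x - 10
Result: (4x - 10)/[(x - 6)(x + 1)]


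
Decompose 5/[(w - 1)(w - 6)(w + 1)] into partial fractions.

Using cover-up method: α = -1/2, β = 1/7, γ = 5/14
Result: (-1/2)/(w - 1) + (1/7)/(w - 6) + (5/14)/(w + 1)


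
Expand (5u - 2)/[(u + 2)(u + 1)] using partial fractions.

At u=-2: A = (5·(-2) - 2)/(-2 + 1) = 12. At u=-1: B = (5·(-1) - 2)/(-1 + 2) = -7
Result: 12/(u + 2) - 7/(u + 1)


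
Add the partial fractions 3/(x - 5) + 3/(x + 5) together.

Common denominator (x - 5)(x + 5). Numerator: 3(x + 5) + 3(x - 5) = (3x + 15) + (3x - 15) = 6x
Result: (6x)/[(x - 5)(x + 5)]


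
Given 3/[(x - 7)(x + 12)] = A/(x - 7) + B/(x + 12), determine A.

Cover-up at x = 7: A = 3/(7 + 12) = 3/19


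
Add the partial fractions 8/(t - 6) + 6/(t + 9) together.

Common denominator (t - 6)(t + 9). Numerator: 8(t + 9) + 6(t - 6) = (8t + 72) + (6t - 36) = 14t + 36
Result: (14t + 36)/[(t - 6)(t + 9)]


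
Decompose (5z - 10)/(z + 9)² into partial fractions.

(5z - 10) = α(z + 9) + β. At z = -9: β = 5·(-9) - 10 = -55. Coeff of z: α = 5
Result: 5/(z + 9) - 55/(z + 9)²


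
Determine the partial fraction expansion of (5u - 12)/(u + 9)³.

(5u - 12) = P(u + 9)² + Q(u + 9) + R. At u = -9: R = 5·(-9) - 12 = -57. Coefficients: P = 0, Q = 5
Result: 5/(u + 9)² - 57/(u + 9)³


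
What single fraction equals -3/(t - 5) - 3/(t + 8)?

Common denominator (t - 5)(t + 8). Numerator: -3(t + 8) - 3(t - 5) = (-3t - 24) - (3t - 15) = -6t - 9
Result: (-6t - 9)/[(t - 5)(t + 8)]


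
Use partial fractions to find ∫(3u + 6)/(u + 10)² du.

Decompose: α = 3, β = 3·(-10) + 6 = -24, so (3u + 6)/(u + 10)² = 3/(u + 10) - 24/(u + 10)². Integrate: ∫ α/(u + 10) du = 3 ln|(u + 10)|; ∫ β/(u + 10)² du = 24/(u + 10). Sum: 3 ln|(u + 10)| + 24/(u + 10) + C


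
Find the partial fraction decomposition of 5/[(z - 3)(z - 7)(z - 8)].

Using cover-up method: P = 1/4, Q = -5/4, R = 1
Result: (1/4)/(z - 3) - (5/4)/(z - 7) + 1/(z - 8)


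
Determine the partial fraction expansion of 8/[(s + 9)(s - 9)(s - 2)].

Using cover-up method: P = 4/99, Q = 4/63, R = -8/77
Result: (4/99)/(s + 9) + (4/63)/(s - 9) - (8/77)/(s - 2)


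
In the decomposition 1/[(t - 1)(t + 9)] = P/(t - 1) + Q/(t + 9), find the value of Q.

Cover-up at t = -9: Q = 1/(-9 - 1) = -1/10


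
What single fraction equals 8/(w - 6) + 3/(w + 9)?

Common denominator (w - 6)(w + 9). Numerator: 8(w + 9) + 3(w - 6) = (8w + 72) + (3w - 18) = 11w + 54
Result: (11w + 54)/[(w - 6)(w + 9)]


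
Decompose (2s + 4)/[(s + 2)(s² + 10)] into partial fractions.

At s=-2: P = (2·(-2) + 4)/((-2)² + 10) = 0. Q = -P = 0, R = 2 - (-2)·P = 2
Result: (2)/(s² + 10)


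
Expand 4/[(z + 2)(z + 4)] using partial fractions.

4/(z + 2)(z + 4) = A/(z + 2) + B/(z + 4). A = 4/(-2 + 4) = 2, B = 4/(-4 + 2) = -2
Result: 2/(z + 2) - 2/(z + 4)


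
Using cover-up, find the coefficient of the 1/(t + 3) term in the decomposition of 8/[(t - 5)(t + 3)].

Cover (t + 3), set t=-3: 8/((t - 5) at t=-3) = 8/(-8) = -1


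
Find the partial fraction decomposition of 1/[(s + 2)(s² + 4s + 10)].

Cover-up at s = -2: α = 1/((-2)² + 4·(-2) + 10) = 1/6. Then β = -α = -1/6, γ = -α·(4 - 2) = -1/3
Result: (1/6)/(s + 2) - ((1/6)s + 1/3)/(s² + 4s + 10)


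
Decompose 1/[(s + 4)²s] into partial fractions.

Cover-up at s=0: R = 1/(0 + 4)² = 1/16. Cover-up at s=-4: Q = 1/(-4 - 0) = -1/4. Comparing s² coeff: P = -R = -1/16
Result: (-1/16)/(s + 4) - (1/4)/(s + 4)² + (1/16)/s


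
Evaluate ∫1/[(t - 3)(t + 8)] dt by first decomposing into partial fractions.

Decompose: 1/[(t - 3)(t + 8)] = (1/11)/(t - 3) - (1/11)/(t + 8). Integrate each term: (1/11) ln|(t - 3)| - (1/11) ln|(t + 8)| + C


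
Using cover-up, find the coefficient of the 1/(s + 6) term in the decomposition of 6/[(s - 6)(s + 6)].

Cover (s + 6), set s=-6: 6/((s - 6) at s=-6) = 6/(-12) = -1/2


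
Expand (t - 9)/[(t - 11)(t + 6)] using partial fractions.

At t=11: A = (1·11 - 9)/(11 + 6) = 2/17. At t=-6: B = (1·(-6) - 9)/(-6 - 11) = 15/17
Result: (2/17)/(t - 11) + (15/17)/(t + 6)


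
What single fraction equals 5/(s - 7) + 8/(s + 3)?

Common denominator (s - 7)(s + 3). Numerator: 5(s + 3) + 8(s - 7) = (5s + 15) + (8s - 56) = 13s - 41
Result: (13s - 41)/[(s - 7)(s + 3)]


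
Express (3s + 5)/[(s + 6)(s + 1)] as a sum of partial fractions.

At s=-6: P = (3·(-6) + 5)/(-6 + 1) = 13/5. At s=-1: Q = (3·(-1) + 5)/(-1 + 6) = 2/5
Result: (13/5)/(s + 6) + (2/5)/(s + 1)


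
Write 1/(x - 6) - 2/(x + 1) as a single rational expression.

Common denominator (x - 6)(x + 1). Numerator: 1(x + 1) - 2(x - 6) = (x + 1) - (2x - 12) = -x + 13
Result: (-x + 13)/[(x - 6)(x + 1)]


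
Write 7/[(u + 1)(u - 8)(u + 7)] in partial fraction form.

Using cover-up method: α = -7/54, β = 7/135, γ = 7/90
Result: (-7/54)/(u + 1) + (7/135)/(u - 8) + (7/90)/(u + 7)


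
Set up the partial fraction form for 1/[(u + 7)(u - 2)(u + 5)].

Three distinct linear factors: A/(u + 7) + B/(u - 2) + C/(u + 5)


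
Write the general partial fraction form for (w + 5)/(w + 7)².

Repeated linear factor: A/(w + 7) + B/(w + 7)²


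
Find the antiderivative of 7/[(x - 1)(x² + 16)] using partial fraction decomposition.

Cover-up at x=1: A = 7/(1²+16) = 7/17. Coeff matching: B = -7/17, C = -7/17. Decomposition: (7/17)/(x - 1) - ((7/17)x + 7/17)/(x² + 16). Integrate: linear → ln, quadratic → (1/2)ln + arctan: (7/17) ln|(x - 1)| - (7/34) ln(x² + 16) - (7/68) arctan(x/4) + C


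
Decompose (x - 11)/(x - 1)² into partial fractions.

(x - 11) = A(x - 1) + B. At x = 1: B = 1·1 - 11 = -10. Coeff of x: A = 1
Result: 1/(x - 1) - 10/(x - 1)²


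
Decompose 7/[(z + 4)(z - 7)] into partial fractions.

7/(z + 4)(z - 7) = A/(z + 4) + B/(z - 7). A = 7/(-4 - 7) = -7/11, B = 7/(7 + 4) = 7/11
Result: (-7/11)/(z + 4) + (7/11)/(z - 7)


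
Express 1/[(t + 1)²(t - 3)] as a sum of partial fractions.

Cover-up at t=3: C = 1/(3 + 1)² = 1/16. Cover-up at t=-1: B = 1/(-1 - 3) = -1/4. Comparing t² coeff: A = -C = -1/16
Result: (-1/16)/(t + 1) - (1/4)/(t + 1)² + (1/16)/(t - 3)


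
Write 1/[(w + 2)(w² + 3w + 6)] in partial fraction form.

Cover-up at w = -2: α = 1/((-2)² + 3·(-2) + 6) = 1/4. Then β = -α = -1/4, γ = -α·(3 - 2) = -1/4
Result: (1/4)/(w + 2) - ((1/4)w + 1/4)/(w² + 3w + 6)


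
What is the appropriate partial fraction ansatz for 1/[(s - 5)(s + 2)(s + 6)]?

Three distinct linear factors: P/(s - 5) + Q/(s + 2) + R/(s + 6)


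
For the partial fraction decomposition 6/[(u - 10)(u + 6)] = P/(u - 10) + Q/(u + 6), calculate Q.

Cover-up at u = -6: Q = 6/(-6 - 10) = -6/16 = -3/8


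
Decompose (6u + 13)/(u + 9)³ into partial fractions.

(6u + 13) = A(u + 9)² + B(u + 9) + C. At u = -9: C = 6·(-9) + 13 = -41. Coefficients: A = 0, B = 6
Result: 6/(u + 9)² - 41/(u + 9)³


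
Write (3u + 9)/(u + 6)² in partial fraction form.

(3u + 9) = α(u + 6) + β. At u = -6: β = 3·(-6) + 9 = -9. Coeff of u: α = 3
Result: 3/(u + 6) - 9/(u + 6)²


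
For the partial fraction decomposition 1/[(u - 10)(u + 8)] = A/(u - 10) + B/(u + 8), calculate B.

Cover-up at u = -8: B = 1/(-8 - 10) = -1/18


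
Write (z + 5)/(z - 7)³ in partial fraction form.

(z + 5) = P(z - 7)² + Q(z - 7) + R. At z = 7: R = 1·7 + 5 = 12. Coefficients: P = 0, Q = 1
Result: 1/(z - 7)² + 12/(z - 7)³


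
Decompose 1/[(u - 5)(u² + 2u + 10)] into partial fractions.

Cover-up at u = 5: α = 1/(5² + 2·5 + 10) = 1/45. Then β = -α = -1/45, γ = -α·(2 + 5) = -7/45
Result: (1/45)/(u - 5) - ((1/45)u + 7/45)/(u² + 2u + 10)


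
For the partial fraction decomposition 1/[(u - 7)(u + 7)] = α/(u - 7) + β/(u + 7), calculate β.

Cover-up at u = -7: β = 1/(-7 - 7) = -1/14


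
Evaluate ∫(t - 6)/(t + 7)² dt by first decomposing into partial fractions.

Decompose: A = 1, B = 1·(-7) - 6 = -13, so (t - 6)/(t + 7)² = 1/(t + 7) - 13/(t + 7)². Integrate: ∫ A/(t + 7) dt = ln|(t + 7)|; ∫ B/(t + 7)² dt = 13/(t + 7). Sum: ln|(t + 7)| + 13/(t + 7) + C


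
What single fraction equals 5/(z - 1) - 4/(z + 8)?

Common denominator (z - 1)(z + 8). Numerator: 5(z + 8) - 4(z - 1) = (5z + 40) - (4z - 4) = z + 44
Result: (z + 44)/[(z - 1)(z + 8)]


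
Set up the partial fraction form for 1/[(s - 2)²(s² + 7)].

Repeated linear + quadratic: A/(s - 2) + B/(s - 2)² + (Cs + D)/(s² + 7)


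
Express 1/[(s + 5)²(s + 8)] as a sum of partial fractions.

Cover-up at s=-8: R = 1/(-8 + 5)² = 1/9. Cover-up at s=-5: Q = 1/(-5 + 8) = 1/3. Comparing s² coeff: P = -R = -1/9
Result: (-1/9)/(s + 5) + (1/3)/(s + 5)² + (1/9)/(s + 8)


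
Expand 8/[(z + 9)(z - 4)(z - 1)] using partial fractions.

Using cover-up method: P = 4/65, Q = 8/39, R = -4/15
Result: (4/65)/(z + 9) + (8/39)/(z - 4) - (4/15)/(z - 1)


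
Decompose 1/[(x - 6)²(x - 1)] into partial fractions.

Cover-up at x=1: R = 1/(1 - 6)² = 1/25. Cover-up at x=6: Q = 1/(6 - 1) = 1/5. Comparing x² coeff: P = -R = -1/25
Result: (-1/25)/(x - 6) + (1/5)/(x - 6)² + (1/25)/(x - 1)


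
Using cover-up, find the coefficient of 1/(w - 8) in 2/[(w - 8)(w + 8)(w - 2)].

Cover (w - 8), set w=8: 2/[(8 + 8)(8 - 2)] = 1/48


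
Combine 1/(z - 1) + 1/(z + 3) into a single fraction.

Common denominator (z - 1)(z + 3). Numerator: 1(z + 3) + 1(z - 1) = (z + 3) + (z - 1) = 2z + 2
Result: (2z + 2)/[(z - 1)(z + 3)]


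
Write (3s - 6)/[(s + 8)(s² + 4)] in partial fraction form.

At s=-8: A = (3·(-8) - 6)/((-8)² + 4) = -15/34. B = -A = 15/34, C = 3 - (-8)·A = -9/17
Result: (-15/34)/(s + 8) + ((15/34)s - 9/17)/(s² + 4)


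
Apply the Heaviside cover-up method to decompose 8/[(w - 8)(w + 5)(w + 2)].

Cover (w - 8), w=8: P = 8/[(8 + 5)(8 + 2)] = 4/65. Cover (w + 5), w=-5: Q = 8/[(-5 - 8)(-5 + 2)] = 8/39. Cover (w + 2), w=-2: R = 8/[(-2 - 8)(-2 + 5)] = -4/15.
Result: (4/65)/(w - 8) + (8/39)/(w + 5) - (4/15)/(w + 2)


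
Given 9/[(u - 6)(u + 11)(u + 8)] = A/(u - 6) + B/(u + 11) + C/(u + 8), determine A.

Cover-up at u = 6: A = 9/[(6 + 11)(6 + 8)] = 9/[(17)(14)] = 9/238


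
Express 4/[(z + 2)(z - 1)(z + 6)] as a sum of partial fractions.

Using cover-up method: A = -1/3, B = 4/21, C = 1/7
Result: (-1/3)/(z + 2) + (4/21)/(z - 1) + (1/7)/(z + 6)


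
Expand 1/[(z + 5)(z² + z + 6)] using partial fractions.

Cover-up at z = -5: P = 1/((-5)² + 1·(-5) + 6) = 1/26. Then Q = -P = -1/26, R = -P·(1 - 5) = 2/13
Result: (1/26)/(z + 5) - ((1/26)z - 2/13)/(z² + z + 6)


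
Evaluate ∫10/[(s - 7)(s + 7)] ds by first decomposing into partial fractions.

Decompose: 10/[(s - 7)(s + 7)] = (5/7)/(s - 7) - (5/7)/(s + 7). Integrate each term: (5/7) ln|(s - 7)| - (5/7) ln|(s + 7)| + C


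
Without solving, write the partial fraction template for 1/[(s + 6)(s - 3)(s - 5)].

Three distinct linear factors: α/(s + 6) + β/(s - 3) + γ/(s - 5)


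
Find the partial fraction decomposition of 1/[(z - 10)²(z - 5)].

Cover-up at z=5: γ = 1/(5 - 10)² = 1/25. Cover-up at z=10: β = 1/(10 - 5) = 1/5. Comparing z² coeff: α = -γ = -1/25
Result: (-1/25)/(z - 10) + (1/5)/(z - 10)² + (1/25)/(z - 5)


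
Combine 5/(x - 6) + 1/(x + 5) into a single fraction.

Common denominator (x - 6)(x + 5). Numerator: 5(x + 5) + 1(x - 6) = (5x + 25) + (x - 6) = 6x + 19
Result: (6x + 19)/[(x - 6)(x + 5)]


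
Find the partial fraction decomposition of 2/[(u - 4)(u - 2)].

2/(u - 4)(u - 2) = A/(u - 4) + B/(u - 2). A = 2/(4 - 2) = 1, B = 2/(2 - 4) = -1
Result: 1/(u - 4) - 1/(u - 2)


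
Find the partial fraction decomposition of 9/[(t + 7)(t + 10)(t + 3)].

Using cover-up method: P = -3/4, Q = 3/7, R = 9/28
Result: (-3/4)/(t + 7) + (3/7)/(t + 10) + (9/28)/(t + 3)


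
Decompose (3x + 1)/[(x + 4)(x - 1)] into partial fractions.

At x=-4: P = (3·(-4) + 1)/(-4 - 1) = 11/5. At x=1: Q = (3·1 + 1)/(1 + 4) = 4/5
Result: (11/5)/(x + 4) + (4/5)/(x - 1)


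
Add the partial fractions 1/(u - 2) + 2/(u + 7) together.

Common denominator (u - 2)(u + 7). Numerator: 1(u + 7) + 2(u - 2) = (u + 7) + (2u - 4) = 3u + 3
Result: (3u + 3)/[(u - 2)(u + 7)]


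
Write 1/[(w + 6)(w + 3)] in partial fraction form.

1/(w + 6)(w + 3) = A/(w + 6) + B/(w + 3). A = 1/(-6 + 3) = -1/3, B = 1/(-3 + 6) = 1/3
Result: (-1/3)/(w + 6) + (1/3)/(w + 3)


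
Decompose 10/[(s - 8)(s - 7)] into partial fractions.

10/(s - 8)(s - 7) = A/(s - 8) + B/(s - 7). A = 10/(8 - 7) = 10, B = 10/(7 - 8) = -10
Result: 10/(s - 8) - 10/(s - 7)


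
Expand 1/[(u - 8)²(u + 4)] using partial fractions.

Cover-up at u=-4: C = 1/(-4 - 8)² = 1/144. Cover-up at u=8: B = 1/(8 + 4) = 1/12. Comparing u² coeff: A = -C = -1/144
Result: (-1/144)/(u - 8) + (1/12)/(u - 8)² + (1/144)/(u + 4)


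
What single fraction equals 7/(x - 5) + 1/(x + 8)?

Common denominator (x - 5)(x + 8). Numerator: 7(x + 8) + 1(x - 5) = (7x + 56) + (x - 5) = 8x + 51
Result: (8x + 51)/[(x - 5)(x + 8)]


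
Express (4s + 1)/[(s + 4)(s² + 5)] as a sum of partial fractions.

At s=-4: α = (4·(-4) + 1)/((-4)² + 5) = -5/7. β = -α = 5/7, γ = 4 - (-4)·α = 8/7
Result: (-5/7)/(s + 4) + ((5/7)s + 8/7)/(s² + 5)


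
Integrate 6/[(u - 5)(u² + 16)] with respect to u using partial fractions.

Cover-up at u=5: α = 6/(5²+16) = 6/41. Coeff matching: β = -6/41, γ = -30/41. Decomposition: (6/41)/(u - 5) - ((6/41)u + 30/41)/(u² + 16). Integrate: linear → ln, quadratic → (1/2)ln + arctan: (6/41) ln|(u - 5)| - (3/41) ln(u² + 16) - (15/82) arctan(u/4) + C


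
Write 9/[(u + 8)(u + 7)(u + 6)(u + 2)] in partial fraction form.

Using Heaviside cover-up: (-3/4)/(u + 8) + (9/5)/(u + 7) - (9/8)/(u + 6) + (3/40)/(u + 2)


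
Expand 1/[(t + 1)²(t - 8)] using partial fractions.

Cover-up at t=8: C = 1/(8 + 1)² = 1/81. Cover-up at t=-1: B = 1/(-1 - 8) = -1/9. Comparing t² coeff: A = -C = -1/81
Result: (-1/81)/(t + 1) - (1/9)/(t + 1)² + (1/81)/(t - 8)


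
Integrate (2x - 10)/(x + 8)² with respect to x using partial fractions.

Decompose: α = 2, β = 2·(-8) - 10 = -26, so (2x - 10)/(x + 8)² = 2/(x + 8) - 26/(x + 8)². Integrate: ∫ α/(x + 8) dx = 2 ln|(x + 8)|; ∫ β/(x + 8)² dx = 26/(x + 8). Sum: 2 ln|(x + 8)| + 26/(x + 8) + C


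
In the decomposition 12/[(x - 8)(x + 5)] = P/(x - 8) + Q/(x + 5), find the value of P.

Cover-up at x = 8: P = 12/(8 + 5) = 12/13


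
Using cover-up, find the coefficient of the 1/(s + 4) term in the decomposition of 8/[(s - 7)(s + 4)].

Cover (s + 4), set s=-4: 8/((s - 7) at s=-4) = 8/(-11) = -8/11


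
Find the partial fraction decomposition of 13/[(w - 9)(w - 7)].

13/(w - 9)(w - 7) = A/(w - 9) + B/(w - 7). A = 13/(9 - 7) = 13/2, B = 13/(7 - 9) = -13/2
Result: (13/2)/(w - 9) - (13/2)/(w - 7)


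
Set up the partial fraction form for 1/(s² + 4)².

Repeated quadratic factor: (αs + β)/(s² + 4) + (γs + δ)/(s² + 4)²


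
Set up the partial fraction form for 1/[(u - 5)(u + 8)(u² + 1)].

Two linear + quadratic: α/(u - 5) + β/(u + 8) + (γu + δ)/(u² + 1)


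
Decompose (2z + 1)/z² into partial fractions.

(2z + 1) = Pz + Q. At z = 0: Q = 2·0 + 1 = 1. Coeff of z: P = 2
Result: 2/z + 1/z²


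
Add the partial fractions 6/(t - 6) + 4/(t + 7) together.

Common denominator (t - 6)(t + 7). Numerator: 6(t + 7) + 4(t - 6) = (6t + 42) + (4t - 24) = 10t + 18
Result: (10t + 18)/[(t - 6)(t + 7)]


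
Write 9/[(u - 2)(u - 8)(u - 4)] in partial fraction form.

Using cover-up method: A = 3/4, B = 3/8, C = -9/8
Result: (3/4)/(u - 2) + (3/8)/(u - 8) - (9/8)/(u - 4)


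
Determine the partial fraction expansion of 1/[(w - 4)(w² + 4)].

Cover-up at w = 4: P = 1/(4² + 4) = 1/20. Then Q = -P = -1/20, R = -P·(0 + 4) = -1/5
Result: (1/20)/(w - 4) - ((1/20)w + 1/5)/(w² + 4)


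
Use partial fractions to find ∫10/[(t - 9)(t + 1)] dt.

Decompose: 10/[(t - 9)(t + 1)] = 1/(t - 9) - 1/(t + 1). Integrate each term: ln|(t - 9)| - ln|(t + 1)| + C


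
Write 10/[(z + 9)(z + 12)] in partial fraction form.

10/(z + 9)(z + 12) = A/(z + 9) + B/(z + 12). A = 10/(-9 + 12) = 10/3, B = 10/(-12 + 9) = -10/3
Result: (10/3)/(z + 9) - (10/3)/(z + 12)


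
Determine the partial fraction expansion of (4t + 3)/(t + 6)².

(4t + 3) = P(t + 6) + Q. At t = -6: Q = 4·(-6) + 3 = -21. Coeff of t: P = 4
Result: 4/(t + 6) - 21/(t + 6)²


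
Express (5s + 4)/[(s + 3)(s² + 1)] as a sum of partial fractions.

At s=-3: A = (5·(-3) + 4)/((-3)² + 1) = -11/10. B = -A = 11/10, C = 5 - (-3)·A = 17/10
Result: (-11/10)/(s + 3) + ((11/10)s + 17/10)/(s² + 1)


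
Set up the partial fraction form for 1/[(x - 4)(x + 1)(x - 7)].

Three distinct linear factors: α/(x - 4) + β/(x + 1) + γ/(x - 7)


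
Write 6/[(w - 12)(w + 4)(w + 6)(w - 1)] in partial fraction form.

Using Heaviside cover-up: (1/528)/(w - 12) + (3/80)/(w + 4) - (1/42)/(w + 6) - (6/385)/(w - 1)


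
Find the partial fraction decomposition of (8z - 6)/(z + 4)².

(8z - 6) = α(z + 4) + β. At z = -4: β = 8·(-4) - 6 = -38. Coeff of z: α = 8
Result: 8/(z + 4) - 38/(z + 4)²


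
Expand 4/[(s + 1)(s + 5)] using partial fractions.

4/(s + 1)(s + 5) = A/(s + 1) + B/(s + 5). A = 4/(-1 + 5) = 1, B = 4/(-5 + 1) = -1
Result: 1/(s + 1) - 1/(s + 5)


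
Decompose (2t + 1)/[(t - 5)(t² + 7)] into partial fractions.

At t=5: α = (2·5 + 1)/(5² + 7) = 11/32. β = -α = -11/32, γ = 2 - 5·α = 9/32
Result: (11/32)/(t - 5) - ((11/32)t - 9/32)/(t² + 7)


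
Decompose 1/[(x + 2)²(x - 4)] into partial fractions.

Cover-up at x=4: γ = 1/(4 + 2)² = 1/36. Cover-up at x=-2: β = 1/(-2 - 4) = -1/6. Comparing x² coeff: α = -γ = -1/36
Result: (-1/36)/(x + 2) - (1/6)/(x + 2)² + (1/36)/(x - 4)


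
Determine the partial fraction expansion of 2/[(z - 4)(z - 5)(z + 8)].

Using cover-up method: α = -1/6, β = 2/13, γ = 1/78
Result: (-1/6)/(z - 4) + (2/13)/(z - 5) + (1/78)/(z + 8)


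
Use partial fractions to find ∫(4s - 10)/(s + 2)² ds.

Decompose: P = 4, Q = 4·(-2) - 10 = -18, so (4s - 10)/(s + 2)² = 4/(s + 2) - 18/(s + 2)². Integrate: ∫ P/(s + 2) ds = 4 ln|(s + 2)|; ∫ Q/(s + 2)² ds = 18/(s + 2). Sum: 4 ln|(s + 2)| + 18/(s + 2) + C


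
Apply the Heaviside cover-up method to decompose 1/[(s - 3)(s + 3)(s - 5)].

Cover (s - 3), s=3: α = 1/[(3 + 3)(3 - 5)] = -1/12. Cover (s + 3), s=-3: β = 1/[(-3 - 3)(-3 - 5)] = 1/48. Cover (s - 5), s=5: γ = 1/[(5 - 3)(5 + 3)] = 1/16.
Result: (-1/12)/(s - 3) + (1/48)/(s + 3) + (1/16)/(s - 5)


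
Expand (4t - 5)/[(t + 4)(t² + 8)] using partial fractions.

At t=-4: A = (4·(-4) - 5)/((-4)² + 8) = -7/8. B = -A = 7/8, C = 4 - (-4)·A = 1/2
Result: (-7/8)/(t + 4) + ((7/8)t + 1/2)/(t² + 8)


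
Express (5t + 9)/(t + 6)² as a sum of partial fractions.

(5t + 9) = P(t + 6) + Q. At t = -6: Q = 5·(-6) + 9 = -21. Coeff of t: P = 5
Result: 5/(t + 6) - 21/(t + 6)²


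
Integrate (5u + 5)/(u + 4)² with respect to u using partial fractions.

Decompose: P = 5, Q = 5·(-4) + 5 = -15, so (5u + 5)/(u + 4)² = 5/(u + 4) - 15/(u + 4)². Integrate: ∫ P/(u + 4) du = 5 ln|(u + 4)|; ∫ Q/(u + 4)² du = 15/(u + 4). Sum: 5 ln|(u + 4)| + 15/(u + 4) + C


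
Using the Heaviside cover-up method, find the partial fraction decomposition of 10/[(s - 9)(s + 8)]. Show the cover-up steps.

Cover (s - 9): set s=9, get A = 10/(9 + 8) = 10/17. Cover (s + 8): set s=-8, get B = 10/(-8 - 9) = -10/17.
Result: (10/17)/(s - 9) - (10/17)/(s + 8)


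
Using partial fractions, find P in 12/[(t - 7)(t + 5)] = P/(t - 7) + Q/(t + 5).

Cover-up at t = 7: P = 12/(7 + 5) = 12/12 = 1


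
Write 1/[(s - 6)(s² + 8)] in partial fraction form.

Cover-up at s = 6: α = 1/(6² + 8) = 1/44. Then β = -α = -1/44, γ = -α·(0 + 6) = -3/22
Result: (1/44)/(s - 6) - ((1/44)s + 3/22)/(s² + 8)


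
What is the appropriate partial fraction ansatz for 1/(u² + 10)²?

Repeated quadratic factor: (Au + B)/(u² + 10) + (Cu + D)/(u² + 10)²


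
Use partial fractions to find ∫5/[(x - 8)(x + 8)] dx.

Decompose: 5/[(x - 8)(x + 8)] = (5/16)/(x - 8) - (5/16)/(x + 8). Integrate each term: (5/16) ln|(x - 8)| - (5/16) ln|(x + 8)| + C


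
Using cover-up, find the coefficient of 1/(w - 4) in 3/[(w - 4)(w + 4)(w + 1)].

Cover (w - 4), set w=4: 3/[(4 + 4)(4 + 1)] = 3/40


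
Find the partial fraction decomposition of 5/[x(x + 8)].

5/x(x + 8) = A/x + B/(x + 8). A = 5/(0 + 8) = 5/8, B = 5/(-8 - 0) = -5/8
Result: (5/8)/x - (5/8)/(x + 8)


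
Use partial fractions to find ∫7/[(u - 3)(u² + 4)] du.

Cover-up at u=3: α = 7/(3²+4) = 7/13. Coeff matching: β = -7/13, γ = -21/13. Decomposition: (7/13)/(u - 3) - ((7/13)u + 21/13)/(u² + 4). Integrate: linear → ln, quadratic → (1/2)ln + arctan: (7/13) ln|(u - 3)| - (7/26) ln(u² + 4) - (21/26) arctan(u/2) + C


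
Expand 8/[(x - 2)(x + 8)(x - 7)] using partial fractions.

Using cover-up method: P = -4/25, Q = 4/75, R = 8/75
Result: (-4/25)/(x - 2) + (4/75)/(x + 8) + (8/75)/(x - 7)


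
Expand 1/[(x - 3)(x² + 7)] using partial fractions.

Cover-up at x = 3: A = 1/(3² + 7) = 1/16. Then B = -A = -1/16, C = -A·(0 + 3) = -3/16
Result: (1/16)/(x - 3) - ((1/16)x + 3/16)/(x² + 7)


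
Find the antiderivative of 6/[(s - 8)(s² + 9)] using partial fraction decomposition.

Cover-up at s=8: A = 6/(8²+9) = 6/73. Coeff matching: B = -6/73, C = -48/73. Decomposition: (6/73)/(s - 8) - ((6/73)s + 48/73)/(s² + 9). Integrate: linear → ln, quadratic → (1/2)ln + arctan: (6/73) ln|(s - 8)| - (3/73) ln(s² + 9) - (16/73) arctan(s/3) + C


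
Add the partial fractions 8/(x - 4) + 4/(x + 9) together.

Common denominator (x - 4)(x + 9). Numerator: 8(x + 9) + 4(x - 4) = (8x + 72) + (4x - 16) = 12x + 56
Result: (12x + 56)/[(x - 4)(x + 9)]


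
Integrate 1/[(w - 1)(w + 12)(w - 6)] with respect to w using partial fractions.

Cover-up: P = -1/65, Q = 1/234, R = 1/90. Decomposition: (-1/65)/(w - 1) + (1/234)/(w + 12) + (1/90)/(w - 6). Integrate each term: (-1/65) ln|(w - 1)| + (1/234) ln|(w + 12)| + (1/90) ln|(w - 6)| + C


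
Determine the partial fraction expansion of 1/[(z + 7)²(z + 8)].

Cover-up at z=-8: γ = 1/(-8 + 7)² = 1. Cover-up at z=-7: β = 1/(-7 + 8) = 1. Comparing z² coeff: α = -γ = -1
Result: -1/(z + 7) + 1/(z + 7)² + 1/(z + 8)


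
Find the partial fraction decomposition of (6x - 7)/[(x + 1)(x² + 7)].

At x=-1: A = (6·(-1) - 7)/((-1)² + 7) = -13/8. B = -A = 13/8, C = 6 - (-1)·A = 35/8
Result: (-13/8)/(x + 1) + ((13/8)x + 35/8)/(x² + 7)


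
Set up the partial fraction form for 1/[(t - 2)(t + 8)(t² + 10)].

Two linear + quadratic: α/(t - 2) + β/(t + 8) + (γt + δ)/(t² + 10)


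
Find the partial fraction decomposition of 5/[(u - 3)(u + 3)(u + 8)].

Using cover-up method: α = 5/66, β = -1/6, γ = 1/11
Result: (5/66)/(u - 3) - (1/6)/(u + 3) + (1/11)/(u + 8)


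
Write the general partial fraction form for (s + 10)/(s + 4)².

Repeated linear factor: A/(s + 4) + B/(s + 4)²


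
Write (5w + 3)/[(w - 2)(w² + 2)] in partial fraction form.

At w=2: α = (5·2 + 3)/(2² + 2) = 13/6. β = -α = -13/6, γ = 5 - 2·α = 2/3
Result: (13/6)/(w - 2) - ((13/6)w - 2/3)/(w² + 2)


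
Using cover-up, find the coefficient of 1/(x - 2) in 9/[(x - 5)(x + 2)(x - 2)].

Cover (x - 2), set x=2: 9/[(2 - 5)(2 + 2)] = -3/4


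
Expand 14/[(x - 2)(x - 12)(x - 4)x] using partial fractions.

Using Heaviside cover-up: (7/20)/(x - 2) + (7/480)/(x - 12) - (7/32)/(x - 4) - (7/48)/x


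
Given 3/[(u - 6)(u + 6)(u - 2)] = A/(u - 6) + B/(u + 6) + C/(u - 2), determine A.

Cover-up at u = 6: A = 3/[(6 + 6)(6 - 2)] = 3/[(12)(4)] = 3/48 = 1/16


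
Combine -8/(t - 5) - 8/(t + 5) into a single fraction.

Common denominator (t - 5)(t + 5). Numerator: -8(t + 5) - 8(t - 5) = (-8t - 40) - (8t - 40) = -16t
Result: (-16t)/[(t - 5)(t + 5)]


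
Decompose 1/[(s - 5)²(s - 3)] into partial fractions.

Cover-up at s=3: γ = 1/(3 - 5)² = 1/4. Cover-up at s=5: β = 1/(5 - 3) = 1/2. Comparing s² coeff: α = -γ = -1/4
Result: (-1/4)/(s - 5) + (1/2)/(s - 5)² + (1/4)/(s - 3)


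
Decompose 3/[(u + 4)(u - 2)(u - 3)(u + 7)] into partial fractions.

Using Heaviside cover-up: (1/42)/(u + 4) - (1/18)/(u - 2) + (3/70)/(u - 3) - (1/90)/(u + 7)


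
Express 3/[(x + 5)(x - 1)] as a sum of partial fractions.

3/(x + 5)(x - 1) = A/(x + 5) + B/(x - 1). A = 3/(-5 - 1) = -1/2, B = 3/(1 + 5) = 1/2
Result: (-1/2)/(x + 5) + (1/2)/(x - 1)


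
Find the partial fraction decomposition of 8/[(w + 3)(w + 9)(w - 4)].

Using cover-up method: P = -4/21, Q = 4/39, R = 8/91
Result: (-4/21)/(w + 3) + (4/39)/(w + 9) + (8/91)/(w - 4)


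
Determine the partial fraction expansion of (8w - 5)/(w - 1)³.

(8w - 5) = A(w - 1)² + B(w - 1) + C. At w = 1: C = 8·1 - 5 = 3. Coefficients: A = 0, B = 8
Result: 8/(w - 1)² + 3/(w - 1)³


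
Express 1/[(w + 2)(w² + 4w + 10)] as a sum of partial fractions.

Cover-up at w = -2: P = 1/((-2)² + 4·(-2) + 10) = 1/6. Then Q = -P = -1/6, R = -P·(4 - 2) = -1/3
Result: (1/6)/(w + 2) - ((1/6)w + 1/3)/(w² + 4w + 10)


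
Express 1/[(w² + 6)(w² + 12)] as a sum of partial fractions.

Coefficient matching gives P = R = 0, Q = 1/(12-6) = 1/6, S = -Q = -1/6
Result: (1/6)/(w² + 6) - (1/6)/(w² + 12)


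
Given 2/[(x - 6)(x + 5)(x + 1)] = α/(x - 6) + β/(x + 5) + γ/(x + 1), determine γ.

Cover-up at x = -1: γ = 2/[(-1 - 6)(-1 + 5)] = 2/[(-7)(4)] = -2/28 = -1/14


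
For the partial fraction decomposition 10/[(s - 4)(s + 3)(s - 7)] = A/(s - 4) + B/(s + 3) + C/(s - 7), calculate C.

Cover-up at s = 7: C = 10/[(7 - 4)(7 + 3)] = 10/[(3)(10)] = 10/30 = 1/3


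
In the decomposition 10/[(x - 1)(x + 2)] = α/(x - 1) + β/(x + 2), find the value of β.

Cover-up at x = -2: β = 10/(-2 - 1) = -10/3


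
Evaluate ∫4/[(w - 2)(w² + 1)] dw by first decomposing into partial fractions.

Cover-up at w=2: α = 4/(2²+1) = 4/5. Coeff matching: β = -4/5, γ = -8/5. Decomposition: (4/5)/(w - 2) - ((4/5)w + 8/5)/(w² + 1). Integrate: linear → ln, quadratic → (1/2)ln + arctan: (4/5) ln|(w - 2)| - (2/5) ln(w² + 1) - (8/5) arctan(w) + C


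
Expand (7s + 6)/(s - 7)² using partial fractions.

(7s + 6) = A(s - 7) + B. At s = 7: B = 7·7 + 6 = 55. Coeff of s: A = 7
Result: 7/(s - 7) + 55/(s - 7)²


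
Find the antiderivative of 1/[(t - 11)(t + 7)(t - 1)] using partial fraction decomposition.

Cover-up: A = 1/180, B = 1/144, C = -1/80. Decomposition: (1/180)/(t - 11) + (1/144)/(t + 7) - (1/80)/(t - 1). Integrate each term: (1/180) ln|(t - 11)| + (1/144) ln|(t + 7)| - (1/80) ln|(t - 1)| + C


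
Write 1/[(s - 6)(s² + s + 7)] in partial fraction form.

Cover-up at s = 6: P = 1/(6² + 1·6 + 7) = 1/49. Then Q = -P = -1/49, R = -P·(1 + 6) = -1/7
Result: (1/49)/(s - 6) - ((1/49)s + 1/7)/(s² + s + 7)


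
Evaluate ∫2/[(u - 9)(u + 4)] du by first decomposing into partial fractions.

Decompose: 2/[(u - 9)(u + 4)] = (2/13)/(u - 9) - (2/13)/(u + 4). Integrate each term: (2/13) ln|(u - 9)| - (2/13) ln|(u + 4)| + C


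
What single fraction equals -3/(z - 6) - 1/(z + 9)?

Common denominator (z - 6)(z + 9). Numerator: -3(z + 9) - 1(z - 6) = (-3z - 27) - (z - 6) = -4z - 21
Result: (-4z - 21)/[(z - 6)(z + 9)]


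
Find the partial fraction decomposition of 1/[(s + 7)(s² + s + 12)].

Cover-up at s = -7: P = 1/((-7)² + 1·(-7) + 12) = 1/54. Then Q = -P = -1/54, R = -P·(1 - 7) = 1/9
Result: (1/54)/(s + 7) - ((1/54)s - 1/9)/(s² + s + 12)


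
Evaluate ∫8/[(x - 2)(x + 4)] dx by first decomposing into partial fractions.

Decompose: 8/[(x - 2)(x + 4)] = (4/3)/(x - 2) - (4/3)/(x + 4). Integrate each term: (4/3) ln|(x - 2)| - (4/3) ln|(x + 4)| + C


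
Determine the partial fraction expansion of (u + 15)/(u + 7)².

(u + 15) = A(u + 7) + B. At u = -7: B = 1·(-7) + 15 = 8. Coeff of u: A = 1
Result: 1/(u + 7) + 8/(u + 7)²


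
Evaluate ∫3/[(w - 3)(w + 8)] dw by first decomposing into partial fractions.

Decompose: 3/[(w - 3)(w + 8)] = (3/11)/(w - 3) - (3/11)/(w + 8). Integrate each term: (3/11) ln|(w - 3)| - (3/11) ln|(w + 8)| + C


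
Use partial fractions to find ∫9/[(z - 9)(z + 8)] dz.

Decompose: 9/[(z - 9)(z + 8)] = (9/17)/(z - 9) - (9/17)/(z + 8). Integrate each term: (9/17) ln|(z - 9)| - (9/17) ln|(z + 8)| + C


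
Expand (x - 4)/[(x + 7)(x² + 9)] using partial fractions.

At x=-7: α = (1·(-7) - 4)/((-7)² + 9) = -11/58. β = -α = 11/58, γ = 1 - (-7)·α = -19/58
Result: (-11/58)/(x + 7) + ((11/58)x - 19/58)/(x² + 9)


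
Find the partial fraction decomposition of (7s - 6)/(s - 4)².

(7s - 6) = α(s - 4) + β. At s = 4: β = 7·4 - 6 = 22. Coeff of s: α = 7
Result: 7/(s - 4) + 22/(s - 4)²


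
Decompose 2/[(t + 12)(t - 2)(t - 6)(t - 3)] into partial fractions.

Using Heaviside cover-up: (-1/1890)/(t + 12) + (1/28)/(t - 2) + (1/108)/(t - 6) - (2/45)/(t - 3)


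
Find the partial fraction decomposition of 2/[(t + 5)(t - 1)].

2/(t + 5)(t - 1) = P/(t + 5) + Q/(t - 1). P = 2/(-5 - 1) = -1/3, Q = 2/(1 + 5) = 1/3
Result: (-1/3)/(t + 5) + (1/3)/(t - 1)


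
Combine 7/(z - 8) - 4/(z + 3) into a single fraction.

Common denominator (z - 8)(z + 3). Numerator: 7(z + 3) - 4(z - 8) = (7z + 21) - (4z - 32) = 3z + 53
Result: (3z + 53)/[(z - 8)(z + 3)]


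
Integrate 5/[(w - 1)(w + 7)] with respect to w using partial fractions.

Decompose: 5/[(w - 1)(w + 7)] = (5/8)/(w - 1) - (5/8)/(w + 7). Integrate each term: (5/8) ln|(w - 1)| - (5/8) ln|(w + 7)| + C


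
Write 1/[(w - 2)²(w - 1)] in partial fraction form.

Cover-up at w=1: γ = 1/(1 - 2)² = 1. Cover-up at w=2: β = 1/(2 - 1) = 1. Comparing w² coeff: α = -γ = -1
Result: -1/(w - 2) + 1/(w - 2)² + 1/(w - 1)


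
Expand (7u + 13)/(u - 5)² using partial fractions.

(7u + 13) = A(u - 5) + B. At u = 5: B = 7·5 + 13 = 48. Coeff of u: A = 7
Result: 7/(u - 5) + 48/(u - 5)²


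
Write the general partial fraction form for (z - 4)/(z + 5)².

Repeated linear factor: P/(z + 5) + Q/(z + 5)²


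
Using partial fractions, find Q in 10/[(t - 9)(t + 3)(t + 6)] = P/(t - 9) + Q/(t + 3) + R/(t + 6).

Cover-up at t = -3: Q = 10/[(-3 - 9)(-3 + 6)] = 10/[(-12)(3)] = -10/36 = -5/18


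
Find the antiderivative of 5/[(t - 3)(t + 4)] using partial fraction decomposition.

Decompose: 5/[(t - 3)(t + 4)] = (5/7)/(t - 3) - (5/7)/(t + 4). Integrate each term: (5/7) ln|(t - 3)| - (5/7) ln|(t + 4)| + C


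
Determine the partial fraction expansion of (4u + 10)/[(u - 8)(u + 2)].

At u=8: P = (4·8 + 10)/(8 + 2) = 21/5. At u=-2: Q = (4·(-2) + 10)/(-2 - 8) = -1/5
Result: (21/5)/(u - 8) - (1/5)/(u + 2)


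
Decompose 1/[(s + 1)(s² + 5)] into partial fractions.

Cover-up at s = -1: P = 1/((-1)² + 5) = 1/6. Then Q = -P = -1/6, R = -P·(0 - 1) = 1/6
Result: (1/6)/(s + 1) - ((1/6)s - 1/6)/(s² + 5)


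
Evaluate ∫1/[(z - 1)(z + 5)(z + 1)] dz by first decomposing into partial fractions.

Cover-up: A = 1/12, B = 1/24, C = -1/8. Decomposition: (1/12)/(z - 1) + (1/24)/(z + 5) - (1/8)/(z + 1). Integrate each term: (1/12) ln|(z - 1)| + (1/24) ln|(z + 5)| - (1/8) ln|(z + 1)| + C


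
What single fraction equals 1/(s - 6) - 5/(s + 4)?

Common denominator (s - 6)(s + 4). Numerator: 1(s + 4) - 5(s - 6) = (s + 4) - (5s - 30) = -4s + 34
Result: (-4s + 34)/[(s - 6)(s + 4)]


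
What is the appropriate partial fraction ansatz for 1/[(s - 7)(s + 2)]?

Distinct linear factors: A/(s - 7) + B/(s + 2)


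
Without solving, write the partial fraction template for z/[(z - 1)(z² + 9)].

Linear + irreducible quadratic: α/(z - 1) + (βz + γ)/(z² + 9)


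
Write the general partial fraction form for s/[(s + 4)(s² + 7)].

Linear + irreducible quadratic: α/(s + 4) + (βs + γ)/(s² + 7)
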